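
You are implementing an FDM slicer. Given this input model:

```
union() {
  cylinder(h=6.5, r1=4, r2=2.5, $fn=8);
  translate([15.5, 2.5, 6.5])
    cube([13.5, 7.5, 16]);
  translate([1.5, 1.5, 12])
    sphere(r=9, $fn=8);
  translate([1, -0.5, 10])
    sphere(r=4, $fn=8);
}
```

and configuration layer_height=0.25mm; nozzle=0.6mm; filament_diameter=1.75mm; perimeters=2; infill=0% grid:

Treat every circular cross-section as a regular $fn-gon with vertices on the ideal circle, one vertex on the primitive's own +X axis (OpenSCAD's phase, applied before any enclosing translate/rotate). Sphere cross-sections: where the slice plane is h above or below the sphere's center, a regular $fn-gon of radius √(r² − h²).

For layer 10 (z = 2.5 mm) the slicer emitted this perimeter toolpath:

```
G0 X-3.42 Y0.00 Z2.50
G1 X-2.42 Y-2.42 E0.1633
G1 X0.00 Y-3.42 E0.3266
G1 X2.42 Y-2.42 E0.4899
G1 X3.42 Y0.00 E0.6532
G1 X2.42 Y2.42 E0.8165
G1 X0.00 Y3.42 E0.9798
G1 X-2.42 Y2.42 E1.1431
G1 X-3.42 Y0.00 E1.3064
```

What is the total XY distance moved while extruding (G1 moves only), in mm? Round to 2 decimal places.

20.95 mm

Sum the Euclidean lengths of each G1 segment: total = 20.95 mm.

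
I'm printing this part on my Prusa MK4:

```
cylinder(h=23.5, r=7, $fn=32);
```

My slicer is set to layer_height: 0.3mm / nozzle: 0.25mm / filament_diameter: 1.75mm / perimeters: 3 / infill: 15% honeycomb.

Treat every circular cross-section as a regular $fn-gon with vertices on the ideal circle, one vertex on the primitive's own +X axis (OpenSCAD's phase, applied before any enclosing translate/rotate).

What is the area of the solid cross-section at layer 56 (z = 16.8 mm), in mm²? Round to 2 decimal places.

At z = 16.8 mm: the r=7 cylinder gives a regular 32-gon of circumradius 7 (constant along its height) (area = (32/2)·7.000²·sin(360°/32) = 152.95 mm²). Overall, the cross-section is a single solid region. Net area = 152.95 mm².

152.95 mm²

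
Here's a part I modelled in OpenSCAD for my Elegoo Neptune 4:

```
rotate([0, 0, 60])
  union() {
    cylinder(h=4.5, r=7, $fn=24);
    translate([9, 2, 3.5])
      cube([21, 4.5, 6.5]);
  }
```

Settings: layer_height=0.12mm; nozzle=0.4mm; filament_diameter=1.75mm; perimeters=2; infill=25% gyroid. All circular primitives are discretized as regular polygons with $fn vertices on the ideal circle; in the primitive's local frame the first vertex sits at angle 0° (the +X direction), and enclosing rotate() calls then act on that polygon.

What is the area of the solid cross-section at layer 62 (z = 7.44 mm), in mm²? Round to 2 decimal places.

At z = 7.44 mm: the cylinder is not intersected at this z (z outside [0, 4.5]); the cube at (9, 2) is present — its section is the full 21×4.5 rectangle (area 94.50 mm²); Merging all regions: only the 21×4.5 cube at (9, 2) is present, so the union is just that shape — area = 94.50 mm²; (rotated 60° about Z; rotation is an isometry so areas/perimeters/island counts are preserved). Overall, the cross-section is a single solid region. Net area = 94.50 mm².

94.50 mm²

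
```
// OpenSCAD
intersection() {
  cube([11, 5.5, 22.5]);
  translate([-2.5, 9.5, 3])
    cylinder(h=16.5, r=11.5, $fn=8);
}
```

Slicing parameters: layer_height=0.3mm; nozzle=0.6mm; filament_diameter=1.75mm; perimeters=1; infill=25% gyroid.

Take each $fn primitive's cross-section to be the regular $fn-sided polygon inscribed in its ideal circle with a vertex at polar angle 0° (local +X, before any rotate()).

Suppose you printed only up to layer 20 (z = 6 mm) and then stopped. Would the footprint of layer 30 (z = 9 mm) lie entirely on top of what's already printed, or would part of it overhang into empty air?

entirely on top

Compare the two slices. At z = 6: the cube is present — its section is the full 11×5.5 rectangle (area 60.50 mm²); the cylinder at (-2.5, 9.5): section is a regular 8-gon, circumradius r=11.5 (area = (8/2)·11.500²·sin(360°/8) = 374.06 mm²); Keeping only the common overlap: the r=11.5 cylinder at (-2.5, 9.5) partially overlaps the 11×5.5 cube; clipping to the common part keeps 32.25 mm² — area = 32.25 mm². At z = 9: the cube is present — its section is the full 11×5.5 rectangle (area 60.50 mm²); the r=11.5 cylinder at (-2.5, 9.5) contributes a regular 8-gon of circumradius 11.5 (area = (8/2)·11.500²·sin(360°/8) = 374.06 mm²); After intersecting: the r=11.5 cylinder at (-2.5, 9.5) partially overlaps the 11×5.5 cube; clipping to the common part keeps 32.25 mm² — area = 32.25 mm². Checking containment: the cross-section at z = 9 is a subset of the cross-section at z = 6.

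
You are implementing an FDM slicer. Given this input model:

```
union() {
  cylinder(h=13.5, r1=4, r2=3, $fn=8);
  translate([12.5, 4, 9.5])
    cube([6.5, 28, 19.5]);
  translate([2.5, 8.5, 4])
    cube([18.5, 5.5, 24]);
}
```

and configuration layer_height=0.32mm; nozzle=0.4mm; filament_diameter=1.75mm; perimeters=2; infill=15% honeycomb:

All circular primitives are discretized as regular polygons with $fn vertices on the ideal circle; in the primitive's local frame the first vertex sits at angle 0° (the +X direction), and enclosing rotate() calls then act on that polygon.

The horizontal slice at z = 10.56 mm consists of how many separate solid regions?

At z = 10.56 mm: the cone (r1=4→r2=3) has section circumradius 3.218 here — a regular 8-gon; the cube at (12.5, 4) (footprint 6.5×28) is included at this height; the 18.5×5.5 cube at (2.5, 8.5) contributes its full rectangle; Combining (union): the regions partially overlap (shared area 35.75 mm²), so overlapping operands fuse into one piece — 2 connected regions. The result has 2 disconnected regions.

2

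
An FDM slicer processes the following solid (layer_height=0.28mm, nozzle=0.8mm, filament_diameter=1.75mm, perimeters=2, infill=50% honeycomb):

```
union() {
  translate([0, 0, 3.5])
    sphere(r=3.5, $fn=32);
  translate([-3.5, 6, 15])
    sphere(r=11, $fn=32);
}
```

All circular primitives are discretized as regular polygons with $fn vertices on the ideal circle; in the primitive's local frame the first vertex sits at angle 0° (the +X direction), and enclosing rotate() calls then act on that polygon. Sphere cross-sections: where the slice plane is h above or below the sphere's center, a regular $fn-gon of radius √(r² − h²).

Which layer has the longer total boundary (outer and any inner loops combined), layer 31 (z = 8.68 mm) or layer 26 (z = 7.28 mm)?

Layer 31 (z = 8.68): the sphere is not intersected at this z (|z−center|=5.180 > r=3.5); the r=11 sphere at (-3.5, 6) slices to a regular 32-gon of circumradius 9.003 (√(r²−h²) with h=6.32 from center) (perimeter = 2·32·9.003·sin(180°/32) = 56.48 mm); Combining (union): only the r=11 sphere at (-3.5, 6) is present, so the union is just that shape — boundary = 56.48 mm. So its perimeter = 56.48 mm. Layer 26 (z = 7.28): the sphere is not intersected at this z (|z−center|=3.780 > r=3.5); the sphere at (-3.5, 6): section is a regular 32-gon, circumradius = √(r²−h²) = √(11²−7.72²) = 7.836 (perimeter = 2·32·7.836·sin(180°/32) = 49.16 mm); Combining (union): only the r=11 sphere at (-3.5, 6) is present, so the union is just that shape — boundary = 49.16 mm. So its perimeter = 49.16 mm. Layer 31 is larger (56.48 vs 49.16 mm).

layer 31 (z = 8.68 mm)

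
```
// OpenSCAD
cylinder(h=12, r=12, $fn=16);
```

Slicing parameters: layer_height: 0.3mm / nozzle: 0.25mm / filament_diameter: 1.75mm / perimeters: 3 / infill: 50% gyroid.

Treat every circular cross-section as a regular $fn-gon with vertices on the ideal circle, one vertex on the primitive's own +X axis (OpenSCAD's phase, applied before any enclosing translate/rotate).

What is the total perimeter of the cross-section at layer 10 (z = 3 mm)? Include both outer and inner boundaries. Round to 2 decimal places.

74.91 mm

At z = 3 mm: the r=12 cylinder contributes a regular 16-gon of circumradius 12 (perimeter = 2·16·12.000·sin(180°/16) = 74.91 mm). Overall, the cross-section is a single solid region. Total boundary length (outer) = 74.91 mm.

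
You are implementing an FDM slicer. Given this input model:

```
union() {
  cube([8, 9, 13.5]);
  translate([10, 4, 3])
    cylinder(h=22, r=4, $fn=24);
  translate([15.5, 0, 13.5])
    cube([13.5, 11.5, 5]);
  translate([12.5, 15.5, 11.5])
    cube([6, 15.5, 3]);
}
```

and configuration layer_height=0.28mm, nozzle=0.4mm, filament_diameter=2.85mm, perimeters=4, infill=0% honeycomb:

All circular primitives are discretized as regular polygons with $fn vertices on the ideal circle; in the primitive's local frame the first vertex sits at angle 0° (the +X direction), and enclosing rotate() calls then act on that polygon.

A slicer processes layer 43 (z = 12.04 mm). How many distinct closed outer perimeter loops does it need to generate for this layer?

2

At z = 12.04 mm: the cube (footprint 8×9) is included at this height; the cylinder at (10, 4): section is a regular 24-gon, circumradius r=4; the cube at (15.5, 0) is not intersected at this z (z outside [13.5, 18.5]); the 6×15.5 cube at (12.5, 15.5) contributes its full rectangle; Combining (union): the regions partially overlap (shared area 9.64 mm²), so overlapping operands fuse into one piece — 2 connected regions. The result has 2 disconnected regions.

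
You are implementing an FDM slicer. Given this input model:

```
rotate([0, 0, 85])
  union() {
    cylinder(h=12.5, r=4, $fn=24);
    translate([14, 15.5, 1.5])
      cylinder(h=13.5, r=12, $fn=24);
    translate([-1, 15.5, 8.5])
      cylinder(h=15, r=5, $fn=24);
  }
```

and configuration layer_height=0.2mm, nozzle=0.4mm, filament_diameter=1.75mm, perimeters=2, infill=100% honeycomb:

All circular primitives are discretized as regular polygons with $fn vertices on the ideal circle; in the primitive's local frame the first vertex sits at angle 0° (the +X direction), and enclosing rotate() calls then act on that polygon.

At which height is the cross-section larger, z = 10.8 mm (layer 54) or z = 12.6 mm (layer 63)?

Layer 54 (z = 10.8): the r=4 cylinder contributes a regular 24-gon of circumradius 4 (area = (24/2)·4.000²·sin(360°/24) = 49.69 mm²); the r=12 cylinder at (14, 15.5) gives a regular 24-gon of circumradius 12 (constant along its height) (area = (24/2)·12.000²·sin(360°/24) = 447.24 mm²); the r=5 cylinder at (-1, 15.5) contributes a regular 24-gon of circumradius 5 (area = (24/2)·5.000²·sin(360°/24) = 77.65 mm²); Taking the union: the regions partially overlap — summed areas 574.58 mm² minus the doubly-counted overlap 9.00 mm² gives 565.58 mm² — area = 565.58 mm²; (whole slice rotated 85° about Z — lengths, areas and connectivity unchanged). So its area = 565.58 mm². Layer 63 (z = 12.6): the cylinder is not intersected at this z (z outside [0, 12.5]); the cylinder at (14, 15.5): section is a regular 24-gon, circumradius r=12 (area = (24/2)·12.000²·sin(360°/24) = 447.24 mm²); the cylinder at (-1, 15.5): section is a regular 24-gon, circumradius r=5 (area = (24/2)·5.000²·sin(360°/24) = 77.65 mm²); Taking the union: the regions partially overlap — summed areas 524.89 mm² minus the doubly-counted overlap 9.00 mm² gives 515.88 mm² — area = 515.88 mm²; (rotated 85° about Z; rotation is an isometry so areas/perimeters/island counts are preserved). So its area = 515.88 mm². Layer 54 is larger (565.58 vs 515.88 mm²).

layer 54 (z = 10.8 mm)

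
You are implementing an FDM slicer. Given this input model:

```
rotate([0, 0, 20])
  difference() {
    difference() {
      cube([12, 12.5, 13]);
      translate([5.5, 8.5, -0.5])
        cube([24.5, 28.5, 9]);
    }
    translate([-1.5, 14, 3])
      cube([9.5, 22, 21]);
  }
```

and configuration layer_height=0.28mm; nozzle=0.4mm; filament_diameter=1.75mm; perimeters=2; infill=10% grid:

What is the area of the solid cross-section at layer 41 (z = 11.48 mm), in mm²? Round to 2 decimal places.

At z = 11.48 mm: the 12×12.5 cube contributes its full rectangle (area 150.00 mm²); the cube at (5.5, 8.5) does not reach this height (z outside [-0.5, 8.5]); After the difference (first − rest): none of the subtracted shapes is present at this height, so the 12×12.5 cube is unchanged — area = 150.00 mm²; the cube at (-1.5, 14) is present — its section is the full 9.5×22 rectangle (area 209.00 mm²); Taking the first minus the rest: starting from the result so far (150.00 mm²), the 9.5×22 cube at (-1.5, 14) misses the remaining region (no effect) — area = 150.00 mm²; (rotated 20° about Z; rotation is an isometry so areas/perimeters/island counts are preserved). Overall, the cross-section is a single solid region. Net area = 150.00 mm².

150.00 mm²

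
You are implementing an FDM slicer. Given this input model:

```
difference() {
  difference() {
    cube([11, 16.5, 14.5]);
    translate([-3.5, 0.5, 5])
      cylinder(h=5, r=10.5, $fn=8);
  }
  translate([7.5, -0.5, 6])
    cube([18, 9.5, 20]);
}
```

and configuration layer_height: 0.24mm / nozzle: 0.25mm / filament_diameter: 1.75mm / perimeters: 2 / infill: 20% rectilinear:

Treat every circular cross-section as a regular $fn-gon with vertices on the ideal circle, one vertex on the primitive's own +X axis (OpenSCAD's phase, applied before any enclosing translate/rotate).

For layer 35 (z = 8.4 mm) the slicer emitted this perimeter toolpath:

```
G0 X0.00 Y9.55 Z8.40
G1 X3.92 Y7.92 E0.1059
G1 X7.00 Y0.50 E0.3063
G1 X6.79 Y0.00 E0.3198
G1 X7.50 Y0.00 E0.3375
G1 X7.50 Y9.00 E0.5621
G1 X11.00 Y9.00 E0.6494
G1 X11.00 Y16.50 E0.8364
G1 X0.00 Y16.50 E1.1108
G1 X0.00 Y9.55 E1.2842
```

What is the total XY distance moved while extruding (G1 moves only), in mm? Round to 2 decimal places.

51.48 mm

Sum the Euclidean lengths of each G1 segment: total = 51.48 mm.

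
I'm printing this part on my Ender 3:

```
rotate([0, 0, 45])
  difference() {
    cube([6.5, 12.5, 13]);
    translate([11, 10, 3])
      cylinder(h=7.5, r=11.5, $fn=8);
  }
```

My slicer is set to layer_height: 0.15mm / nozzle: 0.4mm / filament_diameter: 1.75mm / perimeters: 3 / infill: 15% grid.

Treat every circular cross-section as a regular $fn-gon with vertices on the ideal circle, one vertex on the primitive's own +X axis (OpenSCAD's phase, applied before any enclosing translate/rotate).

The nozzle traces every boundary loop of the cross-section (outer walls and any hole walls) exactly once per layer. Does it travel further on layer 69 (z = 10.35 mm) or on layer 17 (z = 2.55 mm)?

layer 17 (z = 2.55 mm)

Layer 69 (z = 10.35): the 6.5×12.5 cube contributes its full rectangle (perimeter 38.00 mm); the r=11.5 cylinder at (11, 10) contributes a regular 8-gon of circumradius 11.5 (perimeter = 2·8·11.500·sin(180°/8) = 70.41 mm); After the difference (first − rest): starting from the 6.5×12.5 cube, the r=11.5 cylinder at (11, 10) partially overlaps it — only the 61.56 mm² overlap (of its 374.06 mm²) is removed, clipping the outline — boundary = 30.31 mm; (rotated 45° about Z; rotation is an isometry so areas/perimeters/island counts are preserved). So its perimeter = 30.31 mm. Layer 17 (z = 2.55): the cube (footprint 6.5×12.5) is included at this height (perimeter 38.00 mm); the cylinder at (11, 10) does not reach this height (z outside [3, 10.5]); Taking the first minus the rest: none of the subtracted shapes is present at this height, so the 6.5×12.5 cube is unchanged — boundary = 38.00 mm; (rotated 45° about Z; rotation is an isometry so areas/perimeters/island counts are preserved). So its perimeter = 38.00 mm. Layer 17 is larger (38.00 vs 30.31 mm).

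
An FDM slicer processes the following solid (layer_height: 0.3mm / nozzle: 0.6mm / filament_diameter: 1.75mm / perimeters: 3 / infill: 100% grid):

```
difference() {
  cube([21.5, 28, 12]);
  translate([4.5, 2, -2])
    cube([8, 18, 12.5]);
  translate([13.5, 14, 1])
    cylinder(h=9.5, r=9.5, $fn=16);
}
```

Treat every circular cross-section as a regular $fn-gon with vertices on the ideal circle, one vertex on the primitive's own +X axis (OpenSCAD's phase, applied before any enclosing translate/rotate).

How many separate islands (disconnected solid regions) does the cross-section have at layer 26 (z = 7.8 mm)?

1

At z = 7.8 mm: the 21.5×28 cube contributes its full rectangle; the cube at (4.5, 2) is present — its section is the full 8×18 rectangle; the r=9.5 cylinder at (13.5, 14) gives a regular 16-gon of circumradius 9.5 (constant along its height); Subtracting the remaining from the first: starting from the 21.5×28 cube, the 8×18 cube at (4.5, 2) lies wholly inside it (removes its full 144.00 mm² and its 52.00 mm outline becomes a hole wall); the r=9.5 cylinder at (13.5, 14) partially overlaps it — only the 162.59 mm² overlap (of its 276.30 mm²) is removed, clipping the outline — 1 connected region. Overall, the cross-section is a single solid region. Island count = 1.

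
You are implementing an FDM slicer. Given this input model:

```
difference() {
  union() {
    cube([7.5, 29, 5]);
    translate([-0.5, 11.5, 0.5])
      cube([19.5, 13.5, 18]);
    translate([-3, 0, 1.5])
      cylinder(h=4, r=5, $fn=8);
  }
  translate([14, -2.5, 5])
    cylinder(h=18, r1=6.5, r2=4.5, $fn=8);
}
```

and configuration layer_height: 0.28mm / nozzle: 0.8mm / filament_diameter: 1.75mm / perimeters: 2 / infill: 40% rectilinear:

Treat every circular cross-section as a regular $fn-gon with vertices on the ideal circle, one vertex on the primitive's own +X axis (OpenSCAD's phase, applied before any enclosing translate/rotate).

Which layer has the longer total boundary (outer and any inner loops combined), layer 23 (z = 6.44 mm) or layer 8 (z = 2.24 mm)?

layer 8 (z = 2.24 mm)

Layer 23 (z = 6.44): the cube is not intersected at this z (z outside [0, 5]); the cube at (-0.5, 11.5) (footprint 19.5×13.5) is included at this height (perimeter 66.00 mm); the cylinder at (-3, 0) is not intersected at this z (z outside [1.5, 5.5]); Merging all regions: only the 19.5×13.5 cube at (-0.5, 11.5) is present, so the union is just that shape — boundary = 66.00 mm; the cone at (14, -2.5): at t=0.080 of its height the radius interpolates to r₁+(r₂−r₁)t = 6.340, giving a regular 8-gon of that circumradius (perimeter = 2·8·6.340·sin(180°/8) = 38.82 mm); Taking the first minus the rest: starting from that combined region, the cone at (14, -2.5) misses the remaining region (no effect) — boundary = 66.00 mm. So its perimeter = 66.00 mm. Layer 8 (z = 2.24): the 7.5×29 cube contributes its full rectangle (perimeter 73.00 mm); the cube at (-0.5, 11.5) (footprint 19.5×13.5) is included at this height (perimeter 66.00 mm); the r=5 cylinder at (-3, 0) gives a regular 8-gon of circumradius 5 (constant along its height) (perimeter = 2·8·5.000·sin(180°/8) = 30.61 mm); Combining (union): the regions partially overlap (shared area 105.79 mm²), so the edge portions inside another operand are dropped and the merged outline is re-measured after clipping — boundary = 117.45 mm; the cone at (14, -2.5) does not reach this height (z outside [5, 23]); Subtracting the remaining from the first: none of the subtracted shapes is present at this height, so that combined region is unchanged — boundary = 117.45 mm. So its perimeter = 117.45 mm. Layer 8 is larger (117.45 vs 66.00 mm).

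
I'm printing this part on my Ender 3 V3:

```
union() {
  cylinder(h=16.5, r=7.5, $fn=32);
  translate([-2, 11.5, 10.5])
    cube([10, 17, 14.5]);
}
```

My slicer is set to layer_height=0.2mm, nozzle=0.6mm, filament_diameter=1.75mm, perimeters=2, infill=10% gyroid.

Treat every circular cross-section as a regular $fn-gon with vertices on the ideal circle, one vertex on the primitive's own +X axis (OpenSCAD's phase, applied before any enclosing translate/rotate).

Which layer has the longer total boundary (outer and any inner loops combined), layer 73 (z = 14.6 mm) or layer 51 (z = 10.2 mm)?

layer 73 (z = 14.6 mm)

Layer 73 (z = 14.6): the r=7.5 cylinder contributes a regular 32-gon of circumradius 7.5 (perimeter = 2·32·7.500·sin(180°/32) = 47.05 mm); the cube at (-2, 11.5) (footprint 10×17) is included at this height (perimeter 54.00 mm); Combining (union): the 2 present regions are separate (no shared area or edge), so areas and boundary lengths simply add and each stays a separate island — boundary = 101.05 mm. So its perimeter = 101.05 mm. Layer 51 (z = 10.2): the r=7.5 cylinder contributes a regular 32-gon of circumradius 7.5 (perimeter = 2·32·7.500·sin(180°/32) = 47.05 mm); the cube at (-2, 11.5) is not intersected at this z (z outside [10.5, 25]); Taking the union: only the r=7.5 cylinder is present, so the union is just that shape — boundary = 47.05 mm. So its perimeter = 47.05 mm. Layer 73 is larger (101.05 vs 47.05 mm).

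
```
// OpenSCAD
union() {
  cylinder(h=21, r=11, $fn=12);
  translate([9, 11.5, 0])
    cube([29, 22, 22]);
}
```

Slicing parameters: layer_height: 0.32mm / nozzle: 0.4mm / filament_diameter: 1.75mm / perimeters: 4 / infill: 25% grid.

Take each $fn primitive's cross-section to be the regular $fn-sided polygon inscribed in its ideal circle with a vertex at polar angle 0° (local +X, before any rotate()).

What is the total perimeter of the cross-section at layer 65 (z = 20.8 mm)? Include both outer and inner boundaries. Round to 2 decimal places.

At z = 20.8 mm: the r=11 cylinder gives a regular 12-gon of circumradius 11 (constant along its height) (perimeter = 2·12·11.000·sin(180°/12) = 68.33 mm); the cube at (9, 11.5) is present — its section is the full 29×22 rectangle (perimeter 102.00 mm); Taking the union: the 2 present regions are separate (no shared area or edge), so areas and boundary lengths simply add and each stays a separate island — boundary = 170.33 mm. Overall, the cross-section has 2 separate islands. Total boundary length (outer) = 170.33 mm.

170.33 mm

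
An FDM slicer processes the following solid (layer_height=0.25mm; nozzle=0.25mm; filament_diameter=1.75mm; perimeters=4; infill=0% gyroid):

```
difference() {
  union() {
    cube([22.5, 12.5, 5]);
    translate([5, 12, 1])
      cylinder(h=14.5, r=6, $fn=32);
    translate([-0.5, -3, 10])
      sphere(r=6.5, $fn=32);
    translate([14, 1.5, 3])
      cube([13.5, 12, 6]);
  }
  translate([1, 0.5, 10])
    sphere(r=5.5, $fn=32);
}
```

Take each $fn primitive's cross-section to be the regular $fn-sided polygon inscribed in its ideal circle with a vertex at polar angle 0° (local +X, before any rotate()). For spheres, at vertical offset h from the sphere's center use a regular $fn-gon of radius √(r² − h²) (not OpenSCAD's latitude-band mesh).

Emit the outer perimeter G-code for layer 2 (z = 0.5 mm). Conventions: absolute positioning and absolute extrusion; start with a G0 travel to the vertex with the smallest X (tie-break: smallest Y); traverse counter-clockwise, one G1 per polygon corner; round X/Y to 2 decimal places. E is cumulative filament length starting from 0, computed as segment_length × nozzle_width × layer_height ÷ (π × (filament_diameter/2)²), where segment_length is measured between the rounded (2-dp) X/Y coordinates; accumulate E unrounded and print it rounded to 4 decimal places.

G0 X0.00 Y0.00 Z0.50
G1 X22.50 Y0.00 E0.5847
G1 X22.50 Y12.50 E0.9095
G1 X0.00 Y12.50 E1.4941
G1 X0.00 Y0.00 E1.8189

At z = 0.5 mm: the 22.5×12.5 cube contributes its full rectangle; the cylinder at (5, 12) does not reach this height (z outside [1, 15.5]); the sphere at (-0.5, -3) is absent (|z−center|=9.500 > r=6.5); the cube at (14, 1.5) is absent (z outside [3, 9]); Merging all regions: only the 22.5×12.5 cube is present, so the union is just that shape — 1 connected region; the sphere at (1, 0.5) is not intersected at this z (|z−center|=9.500 > r=5.5); After the difference (first − rest): none of the subtracted shapes is present at this height, so that combined region is unchanged — 1 connected region. The outline is a single polygon with 4 vertices. Extrusion per mm of travel: 0.25 × 0.25 / (π × 0.875²) = 0.025984. Accumulating E over each segment gives final E = 1.8189.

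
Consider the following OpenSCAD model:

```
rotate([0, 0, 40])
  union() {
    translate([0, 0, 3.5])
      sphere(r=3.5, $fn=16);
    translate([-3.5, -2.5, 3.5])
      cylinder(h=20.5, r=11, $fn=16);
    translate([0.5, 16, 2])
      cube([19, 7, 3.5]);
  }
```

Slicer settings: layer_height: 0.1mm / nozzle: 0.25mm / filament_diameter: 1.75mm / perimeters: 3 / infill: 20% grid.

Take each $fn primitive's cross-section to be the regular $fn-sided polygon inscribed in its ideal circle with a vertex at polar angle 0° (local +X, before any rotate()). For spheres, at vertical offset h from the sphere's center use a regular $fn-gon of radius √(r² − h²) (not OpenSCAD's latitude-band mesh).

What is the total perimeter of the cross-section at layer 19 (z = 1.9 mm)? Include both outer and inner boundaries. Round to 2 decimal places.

At z = 1.9 mm: the sphere: section is a regular 16-gon, circumradius = √(r²−h²) = √(3.5²−1.6²) = 3.113 (perimeter = 2·16·3.113·sin(180°/16) = 19.43 mm); the cylinder at (-3.5, -2.5) does not reach this height (z outside [3.5, 24]); the cube at (0.5, 16) is absent (z outside [2, 5.5]); Combining (union): only the r=3.5 sphere is present, so the union is just that shape — boundary = 19.43 mm; (rotated 40° about Z; rotation is an isometry so areas/perimeters/island counts are preserved). Overall, the cross-section is a single solid region. Total boundary length (outer) = 19.43 mm.

19.43 mm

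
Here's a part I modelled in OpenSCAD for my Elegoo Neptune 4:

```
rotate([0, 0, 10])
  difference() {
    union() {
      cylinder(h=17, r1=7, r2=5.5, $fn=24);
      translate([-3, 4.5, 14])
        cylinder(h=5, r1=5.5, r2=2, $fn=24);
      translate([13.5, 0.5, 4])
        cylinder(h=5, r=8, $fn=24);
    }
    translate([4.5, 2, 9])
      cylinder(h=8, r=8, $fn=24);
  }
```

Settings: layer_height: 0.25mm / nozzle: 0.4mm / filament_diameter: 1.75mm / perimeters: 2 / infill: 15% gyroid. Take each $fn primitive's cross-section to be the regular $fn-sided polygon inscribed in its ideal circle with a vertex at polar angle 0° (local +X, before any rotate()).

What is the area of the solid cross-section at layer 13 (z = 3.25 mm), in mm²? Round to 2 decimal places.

139.97 mm²

At z = 3.25 mm: the cone (r1=7→r2=5.5) has section circumradius 6.713 here — a regular 24-gon (area = (24/2)·6.713²·sin(360°/24) = 139.97 mm²); the cone at (-3, 4.5) is not intersected at this z (z outside [14, 19]); the cylinder at (13.5, 0.5) is not intersected at this z (z outside [4, 9]); Taking the union: only the cone is present, so the union is just that shape — area = 139.97 mm²; the cylinder at (4.5, 2) is not intersected at this z (z outside [9, 17]); After the difference (first − rest): none of the subtracted shapes is present at this height, so the result so far is unchanged — area = 139.97 mm²; (whole slice rotated 10° about Z — lengths, areas and connectivity unchanged). Overall, the cross-section is a single solid region. Net area = 139.97 mm².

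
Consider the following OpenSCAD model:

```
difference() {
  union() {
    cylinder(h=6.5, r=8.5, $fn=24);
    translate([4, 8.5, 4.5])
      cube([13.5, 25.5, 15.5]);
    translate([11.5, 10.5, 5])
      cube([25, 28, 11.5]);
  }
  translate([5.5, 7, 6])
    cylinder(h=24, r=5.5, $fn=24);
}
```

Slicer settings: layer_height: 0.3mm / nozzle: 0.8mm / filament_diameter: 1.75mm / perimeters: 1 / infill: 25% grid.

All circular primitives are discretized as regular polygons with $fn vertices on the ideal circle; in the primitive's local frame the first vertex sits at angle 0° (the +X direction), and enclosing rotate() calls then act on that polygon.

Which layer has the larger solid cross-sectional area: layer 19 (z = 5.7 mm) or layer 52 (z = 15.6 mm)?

Layer 19 (z = 5.7): the cylinder: section is a regular 24-gon, circumradius r=8.5 (area = (24/2)·8.500²·sin(360°/24) = 224.40 mm²); the cube at (4, 8.5) is present — its section is the full 13.5×25.5 rectangle (area 344.25 mm²); the 25×28 cube at (11.5, 10.5) contributes its full rectangle (area 700.00 mm²); Taking the union: the regions partially overlap — summed areas 1268.65 mm² minus the doubly-counted overlap 141.00 mm² gives 1127.65 mm² — area = 1127.65 mm²; the cylinder at (5.5, 7) is absent (z outside [6, 30]); Taking the first minus the rest: none of the subtracted shapes is present at this height, so the result so far is unchanged — area = 1127.65 mm². So its area = 1127.65 mm². Layer 52 (z = 15.6): the cylinder is absent (z outside [0, 6.5]); the cube at (4, 8.5) is present — its section is the full 13.5×25.5 rectangle (area 344.25 mm²); the 25×28 cube at (11.5, 10.5) contributes its full rectangle (area 700.00 mm²); Combining (union): the regions partially overlap — summed areas 1044.25 mm² minus the doubly-counted overlap 141.00 mm² gives 903.25 mm² — area = 903.25 mm²; the r=5.5 cylinder at (5.5, 7) contributes a regular 24-gon of circumradius 5.5 (area = (24/2)·5.500²·sin(360°/24) = 93.95 mm²); Taking the first minus the rest: starting from the result so far (903.25 mm²), the r=5.5 cylinder at (5.5, 7) partially overlaps it — only the 21.24 mm² overlap (of its 93.95 mm²) is removed, clipping the outline — area = 882.01 mm². So its area = 882.01 mm². Layer 19 is larger (1127.65 vs 882.01 mm²).

layer 19 (z = 5.7 mm)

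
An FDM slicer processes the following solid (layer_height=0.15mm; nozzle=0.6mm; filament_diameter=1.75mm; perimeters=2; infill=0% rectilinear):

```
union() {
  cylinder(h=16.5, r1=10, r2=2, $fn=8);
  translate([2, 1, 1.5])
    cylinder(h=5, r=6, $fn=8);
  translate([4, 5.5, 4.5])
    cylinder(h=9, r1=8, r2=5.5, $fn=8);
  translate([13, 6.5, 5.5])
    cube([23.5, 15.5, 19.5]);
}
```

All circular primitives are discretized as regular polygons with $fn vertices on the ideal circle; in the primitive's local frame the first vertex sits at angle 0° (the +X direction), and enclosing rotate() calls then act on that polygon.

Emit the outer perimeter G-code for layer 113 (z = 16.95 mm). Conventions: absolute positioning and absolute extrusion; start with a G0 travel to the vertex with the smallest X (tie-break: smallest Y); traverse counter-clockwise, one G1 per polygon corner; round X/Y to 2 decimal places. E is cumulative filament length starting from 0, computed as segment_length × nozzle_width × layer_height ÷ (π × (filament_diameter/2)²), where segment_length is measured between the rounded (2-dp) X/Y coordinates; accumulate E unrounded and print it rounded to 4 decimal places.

G0 X13.00 Y6.50 Z16.95
G1 X36.50 Y6.50 E0.8793
G1 X36.50 Y22.00 E1.4593
G1 X13.00 Y22.00 E2.3386
G1 X13.00 Y6.50 E2.9186

At z = 16.95 mm: the cone is not intersected at this z (z outside [0, 16.5]); the cylinder at (2, 1) is absent (z outside [1.5, 6.5]); the cone at (4, 5.5) is absent (z outside [4.5, 13.5]); the cube at (13, 6.5) (footprint 23.5×15.5) is included at this height; Merging all regions: only the 23.5×15.5 cube at (13, 6.5) is present, so the union is just that shape — 1 connected region. The outline is a single polygon with 4 vertices. Extrusion per mm of travel: 0.6 × 0.15 / (π × 0.875²) = 0.037418. Accumulating E over each segment gives final E = 2.9186.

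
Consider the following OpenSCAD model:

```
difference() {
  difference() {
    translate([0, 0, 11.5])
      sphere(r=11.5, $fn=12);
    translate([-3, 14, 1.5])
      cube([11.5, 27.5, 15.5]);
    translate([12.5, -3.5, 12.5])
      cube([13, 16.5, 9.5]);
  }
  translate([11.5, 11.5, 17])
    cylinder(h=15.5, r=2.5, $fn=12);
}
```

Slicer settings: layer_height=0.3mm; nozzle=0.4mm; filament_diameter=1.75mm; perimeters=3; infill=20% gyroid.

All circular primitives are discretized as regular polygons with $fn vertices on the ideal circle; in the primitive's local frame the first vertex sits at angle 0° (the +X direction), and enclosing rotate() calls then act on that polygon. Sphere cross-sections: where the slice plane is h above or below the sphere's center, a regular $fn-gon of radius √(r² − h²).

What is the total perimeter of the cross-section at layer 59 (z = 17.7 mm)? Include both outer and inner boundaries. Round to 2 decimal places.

60.16 mm

At z = 17.7 mm: the r=11.5 sphere contributes a regular 12-gon of circumradius √(11.5²−6.2²) = 9.686 (perimeter = 2·12·9.686·sin(180°/12) = 60.16 mm); the cube at (-3, 14) does not reach this height (z outside [1.5, 17]); the 13×16.5 cube at (12.5, -3.5) contributes its full rectangle (perimeter 59.00 mm); After the difference (first − rest): starting from the r=11.5 sphere, the 13×16.5 cube at (12.5, -3.5) misses the remaining region (no effect) — boundary = 60.16 mm; the r=2.5 cylinder at (11.5, 11.5) gives a regular 12-gon of circumradius 2.5 (constant along its height) (perimeter = 2·12·2.500·sin(180°/12) = 15.53 mm); Taking the first minus the rest: starting from that combined region, the r=2.5 cylinder at (11.5, 11.5) misses the remaining region (no effect) — boundary = 60.16 mm. Overall, the cross-section is a single solid region. Total boundary length (outer) = 60.16 mm.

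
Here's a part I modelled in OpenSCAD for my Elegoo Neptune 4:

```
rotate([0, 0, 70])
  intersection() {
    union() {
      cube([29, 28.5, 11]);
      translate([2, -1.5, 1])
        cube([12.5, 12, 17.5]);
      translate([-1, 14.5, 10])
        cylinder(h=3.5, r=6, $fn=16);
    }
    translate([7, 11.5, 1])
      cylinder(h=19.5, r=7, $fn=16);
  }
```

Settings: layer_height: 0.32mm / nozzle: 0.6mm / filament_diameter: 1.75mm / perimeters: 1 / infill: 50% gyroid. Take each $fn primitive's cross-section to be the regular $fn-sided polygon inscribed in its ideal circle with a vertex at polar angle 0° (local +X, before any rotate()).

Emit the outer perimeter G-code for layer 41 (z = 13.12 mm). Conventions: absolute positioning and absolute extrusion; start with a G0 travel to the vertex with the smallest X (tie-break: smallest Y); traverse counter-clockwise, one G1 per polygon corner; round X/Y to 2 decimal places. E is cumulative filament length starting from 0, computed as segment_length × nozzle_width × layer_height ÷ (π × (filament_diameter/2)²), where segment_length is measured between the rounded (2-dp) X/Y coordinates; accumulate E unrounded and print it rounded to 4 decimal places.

G0 X-15.29 Y9.75 Z13.12
G1 X-14.76 Y7.55 E0.1806
G1 X-13.14 Y5.35 E0.3987
G1 X-10.81 Y3.93 E0.6165
G1 X-8.11 Y3.52 E0.8345
G1 X-8.09 Y3.52 E0.8361
G1 X-7.97 Y4.28 E0.8975
G1 X-8.17 Y5.10 E0.9649
G1 X-5.54 Y4.15 E1.1881
G1 X-5.45 Y4.17 E1.1955
G1 X-3.25 Y5.78 E1.4131
G1 X-1.83 Y8.12 E1.6316
G1 X-1.42 Y10.82 E1.8496
G1 X-2.07 Y13.47 E2.0674
G1 X-3.68 Y15.67 E2.2850
G1 X-5.15 Y16.56 E2.4222
G1 X-8.70 Y6.79 E3.2520
G1 X-9.91 Y8.44 E3.4153
G1 X-11.92 Y9.66 E3.6030
G1 X-14.23 Y10.01 E3.7895
G1 X-15.29 Y9.75 E3.8766

At z = 13.12 mm: the cube does not reach this height (z outside [0, 11]); the cube at (2, -1.5) (footprint 12.5×12) is included at this height; the r=6 cylinder at (-1, 14.5) contributes a regular 16-gon of circumradius 6; Merging all regions: the regions partially overlap (shared area 0.84 mm²), so overlapping operands fuse into one piece — 1 connected region; the cylinder at (7, 11.5): section is a regular 16-gon, circumradius r=7; Taking the intersection: the r=7 cylinder at (7, 11.5) partially overlaps that combined region; clipping to the common part keeps 84.33 mm² — 1 connected region; (rotated 70° about Z; rotation is an isometry so areas/perimeters/island counts are preserved). The outline is a single polygon with 20 vertices. Extrusion per mm of travel: 0.6 × 0.32 / (π × 0.875²) = 0.079824. Accumulating E over each segment gives final E = 3.8766.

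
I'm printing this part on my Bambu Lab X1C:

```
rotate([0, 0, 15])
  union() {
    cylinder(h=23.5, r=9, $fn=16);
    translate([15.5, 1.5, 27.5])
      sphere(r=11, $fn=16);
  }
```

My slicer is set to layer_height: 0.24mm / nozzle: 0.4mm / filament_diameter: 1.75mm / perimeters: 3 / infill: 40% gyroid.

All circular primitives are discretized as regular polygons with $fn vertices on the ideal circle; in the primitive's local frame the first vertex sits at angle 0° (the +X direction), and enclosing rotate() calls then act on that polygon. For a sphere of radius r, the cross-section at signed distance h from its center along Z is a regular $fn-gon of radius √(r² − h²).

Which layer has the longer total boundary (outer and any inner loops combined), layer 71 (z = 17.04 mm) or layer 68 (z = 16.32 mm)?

layer 71 (z = 17.04 mm)

Layer 71 (z = 17.04): the r=9 cylinder contributes a regular 16-gon of circumradius 9 (perimeter = 2·16·9.000·sin(180°/16) = 56.19 mm); the r=11 sphere at (15.5, 1.5) slices to a regular 16-gon of circumradius 3.404 (√(r²−h²) with h=10.46 from center) (perimeter = 2·16·3.404·sin(180°/16) = 21.25 mm); Combining (union): the 2 present regions are separate (no shared area or edge), so areas and boundary lengths simply add and each stays a separate island — boundary = 77.44 mm; (rotated 15° about Z; rotation is an isometry so areas/perimeters/island counts are preserved). So its perimeter = 77.44 mm. Layer 68 (z = 16.32): the r=9 cylinder contributes a regular 16-gon of circumradius 9 (perimeter = 2·16·9.000·sin(180°/16) = 56.19 mm); the sphere at (15.5, 1.5) is absent (|z−center|=11.180 > r=11); Combining (union): only the r=9 cylinder is present, so the union is just that shape — boundary = 56.19 mm; (whole slice rotated 15° about Z — lengths, areas and connectivity unchanged). So its perimeter = 56.19 mm. Layer 71 is larger (77.44 vs 56.19 mm).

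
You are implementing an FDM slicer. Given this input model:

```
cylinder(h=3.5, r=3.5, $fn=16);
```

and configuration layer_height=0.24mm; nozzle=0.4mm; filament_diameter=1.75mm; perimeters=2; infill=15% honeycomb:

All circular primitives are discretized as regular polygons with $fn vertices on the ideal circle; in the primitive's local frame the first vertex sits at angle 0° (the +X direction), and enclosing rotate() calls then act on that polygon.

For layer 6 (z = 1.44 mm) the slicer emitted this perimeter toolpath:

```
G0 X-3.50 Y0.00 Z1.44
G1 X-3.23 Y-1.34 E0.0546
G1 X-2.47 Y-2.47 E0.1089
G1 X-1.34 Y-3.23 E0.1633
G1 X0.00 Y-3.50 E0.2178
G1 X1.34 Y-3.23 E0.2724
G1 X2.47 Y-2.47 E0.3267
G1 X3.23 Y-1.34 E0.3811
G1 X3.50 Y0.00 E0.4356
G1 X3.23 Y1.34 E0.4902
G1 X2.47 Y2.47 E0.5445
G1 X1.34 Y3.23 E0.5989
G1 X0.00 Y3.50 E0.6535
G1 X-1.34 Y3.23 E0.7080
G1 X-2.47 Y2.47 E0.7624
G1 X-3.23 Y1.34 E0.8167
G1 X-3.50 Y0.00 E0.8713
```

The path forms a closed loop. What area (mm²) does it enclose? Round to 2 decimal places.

37.43 mm²

Apply the shoelace formula to the sequence of (X, Y) vertices; enclosed area = 37.43 mm².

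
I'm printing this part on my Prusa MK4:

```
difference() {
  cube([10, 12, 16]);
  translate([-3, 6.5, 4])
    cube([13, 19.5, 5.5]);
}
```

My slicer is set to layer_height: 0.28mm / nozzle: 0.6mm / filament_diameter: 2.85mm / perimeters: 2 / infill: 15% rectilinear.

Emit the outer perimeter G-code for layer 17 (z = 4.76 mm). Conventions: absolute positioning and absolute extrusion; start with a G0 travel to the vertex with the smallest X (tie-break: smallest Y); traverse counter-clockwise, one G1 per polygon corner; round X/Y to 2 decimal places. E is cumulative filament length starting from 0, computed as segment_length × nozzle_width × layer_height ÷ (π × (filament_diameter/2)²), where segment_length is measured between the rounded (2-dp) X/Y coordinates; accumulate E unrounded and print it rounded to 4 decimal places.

G0 X0.00 Y0.00 Z4.76
G1 X10.00 Y0.00 E0.2633
G1 X10.00 Y6.50 E0.4345
G1 X0.00 Y6.50 E0.6979
G1 X0.00 Y0.00 E0.8690

At z = 4.76 mm: the cube (footprint 10×12) is included at this height; the cube at (-3, 6.5) (footprint 13×19.5) is included at this height; After the difference (first − rest): starting from the 10×12 cube, the 13×19.5 cube at (-3, 6.5) partially overlaps it — only the 55.00 mm² overlap (of its 253.50 mm²) is removed, clipping the outline — 1 connected region. The outline is a single polygon with 4 vertices. Extrusion per mm of travel: 0.6 × 0.28 / (π × 1.425²) = 0.026335. Accumulating E over each segment gives final E = 0.8690.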